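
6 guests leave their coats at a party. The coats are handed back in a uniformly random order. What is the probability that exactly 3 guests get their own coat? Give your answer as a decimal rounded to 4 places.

0.0556

Choose which 3 of the 6 are fixed: C(6,3) = 20 ways.
The remaining 3 must have no fixed point: D(3) = 2.
P = 20·2/720 = 1/18 ≈ 0.0556.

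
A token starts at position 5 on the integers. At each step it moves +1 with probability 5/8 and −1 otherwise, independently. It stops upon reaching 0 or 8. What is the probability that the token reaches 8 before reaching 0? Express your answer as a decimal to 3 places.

Let r = q/p = (3/8)/(5/8) = 3/5. The recurrence P(i) = p·P(i+1) + q·P(i−1) with P(0)=0, P(8)=1 gives P(i) = (1 − r^i)/(1 − r^8).
P(5) = (1 − (3/5)^5) / (1 − (3/5)^8) = 180125/192032 ≈ 0.938.

0.938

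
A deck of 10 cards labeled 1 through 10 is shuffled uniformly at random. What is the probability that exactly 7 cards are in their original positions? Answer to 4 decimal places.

0.0001

Choose which 7 of the 10 are fixed: C(10,7) = 120 ways.
The remaining 3 must have no fixed point: D(3) = 2.
P = 120·2/3628800 = 1/15120 ≈ 0.0001.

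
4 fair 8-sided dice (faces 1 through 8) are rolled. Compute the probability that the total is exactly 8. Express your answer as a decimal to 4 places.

0.0085

There are 8^4 = 4096 equally likely outcomes.
The number of ordered 4-tuples from {1,…,8} summing to 8 is 35.
P(sum = 8) = 35/4096 ≈ 0.0085.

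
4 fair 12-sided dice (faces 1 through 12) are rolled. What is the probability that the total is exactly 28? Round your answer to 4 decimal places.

0.0536

There are 12^4 = 20736 equally likely outcomes.
The number of ordered 4-tuples from {1,…,12} summing to 28 is 1111.
P(sum = 28) = 1111/20736 ≈ 0.0536.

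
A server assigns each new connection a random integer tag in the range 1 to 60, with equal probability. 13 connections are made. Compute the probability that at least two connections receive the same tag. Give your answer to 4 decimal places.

It's easier to compute the probability that all 13 are distinct.
P(all distinct) = 60/60 · 59/60 · ··· · 48/60 ≈ 0.2463.
So the probability of at least one match is 1 − 0.2463 = 0.7537.

0.7537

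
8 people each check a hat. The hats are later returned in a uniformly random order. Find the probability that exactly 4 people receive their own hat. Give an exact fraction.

1/64

Choose which 4 of the 8 are fixed: C(8,4) = 70 ways.
The remaining 4 must have no fixed point: D(4) = 9.
P = 70·9/40320 = 1/64.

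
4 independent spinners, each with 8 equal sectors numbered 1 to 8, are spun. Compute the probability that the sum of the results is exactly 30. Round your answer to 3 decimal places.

0.002

There are 8^4 = 4096 equally likely outcomes.
The number of ordered 4-tuples from {1,…,8} summing to 30 is 10.
P(sum = 30) = 10/4096 = 5/2048 ≈ 0.002.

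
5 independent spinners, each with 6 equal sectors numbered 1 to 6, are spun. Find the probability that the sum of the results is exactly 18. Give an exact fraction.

There are 6^5 = 7776 equally likely outcomes.
The number of ordered 5-tuples from {1,…,6} summing to 18 is 780.
P(sum = 18) = 780/7776 = 65/648.

65/648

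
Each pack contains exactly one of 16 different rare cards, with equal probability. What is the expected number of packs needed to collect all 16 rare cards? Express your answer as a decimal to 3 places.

54.092

After i distinct types are collected, each trial gives a new one with probability (16−i)/16, so the expected wait for the next new type is 16/(16−i).
E = 16/16 + 16/15 + 16/14 + 16/13 + 16/12 + 16/11 + 16/10 + 16/9 + 16/8 + 16/7 + 16/6 + 16/5 + 16/4 + 16/3 + 16/2 + 16/1 = 2436559/45045 ≈ 54.092.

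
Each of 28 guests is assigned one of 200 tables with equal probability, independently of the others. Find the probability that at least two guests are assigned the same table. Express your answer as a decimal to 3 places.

It's easier to compute the probability that all 28 are distinct.
P(all distinct) = 200/200 · 199/200 · ··· · 173/200 ≈ 0.138.
So the probability of at least one match is 1 − 0.138 = 0.862.

0.862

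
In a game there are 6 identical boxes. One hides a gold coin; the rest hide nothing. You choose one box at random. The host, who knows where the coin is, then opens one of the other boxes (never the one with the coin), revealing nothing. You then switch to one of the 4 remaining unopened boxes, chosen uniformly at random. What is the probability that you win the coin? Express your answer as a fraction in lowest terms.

5/24

Your original box holds the coin with probability 1/6, so the other 5 collectively hold it with probability 5/6.
The host can always find an empty box to open, so this doesn't change that 5/6; it is now spread over the 4 remaining unopened boxes.
P(win by switching) = (5/6) · (1/4) = 5/24.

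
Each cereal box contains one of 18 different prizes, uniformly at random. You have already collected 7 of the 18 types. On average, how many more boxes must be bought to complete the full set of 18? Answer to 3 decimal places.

Starting from 7 distinct types, each trial gives a new one with probability (18−i)/18 when i types are held, so the wait for the next new type is 18/(18−i).
E = 18/11 + 18/10 + 18/9 + 18/8 + 18/7 + 18/6 + 18/5 + 18/4 + 18/3 + 18/2 + 18/1 = 83711/1540 ≈ 54.358.

54.358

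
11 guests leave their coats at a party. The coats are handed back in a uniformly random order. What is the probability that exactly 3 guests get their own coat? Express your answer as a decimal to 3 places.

Choose which 3 of the 11 are fixed: C(11,3) = 165 ways.
The remaining 8 must have no fixed point: D(8) = 14833.
P = 165·14833/39916800 = 2119/34560 ≈ 0.061.

0.061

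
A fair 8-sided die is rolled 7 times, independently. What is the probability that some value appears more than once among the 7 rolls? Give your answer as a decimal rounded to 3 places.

P(all 7 different) = 8/8 · 7/8 · ··· · 2/8 ≈ 0.019.
P(at least two equal) = 1 − 0.019 = 0.981.

0.981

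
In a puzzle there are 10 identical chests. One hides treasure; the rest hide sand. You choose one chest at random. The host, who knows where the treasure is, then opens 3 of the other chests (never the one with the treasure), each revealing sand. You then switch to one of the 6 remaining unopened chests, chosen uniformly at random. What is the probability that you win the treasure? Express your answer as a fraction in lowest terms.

3/20

Your original chest holds the treasure with probability 1/10, so the other 9 collectively hold it with probability 9/10.
The host can always find 3 empty chests to open, so the reveals don't change that 9/10; it is now spread over the 6 remaining unopened chests.
P(win by switching) = (9/10) · (1/6) = 3/20.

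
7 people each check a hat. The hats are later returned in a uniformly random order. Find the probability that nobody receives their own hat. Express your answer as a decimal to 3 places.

This is the derangement probability: permutations of 7 with no fixed point.
D(7) = 7! · (1 − 1/1! + 1/2! − ··· + (−1)^7/7!) = 1854.
P = 1854/5040 = 103/280 ≈ 0.368.

0.368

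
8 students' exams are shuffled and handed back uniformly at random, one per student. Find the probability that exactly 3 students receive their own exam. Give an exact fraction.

Choose which 3 of the 8 are fixed: C(8,3) = 56 ways.
The remaining 5 must have no fixed point: D(5) = 44.
P = 56·44/40320 = 11/180.

11/180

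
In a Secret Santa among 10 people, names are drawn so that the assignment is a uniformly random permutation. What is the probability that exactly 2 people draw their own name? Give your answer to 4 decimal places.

Choose which 2 of the 10 are fixed: C(10,2) = 45 ways.
The remaining 8 must have no fixed point: D(8) = 14833.
P = 45·14833/3628800 = 2119/11520 ≈ 0.1839.

0.1839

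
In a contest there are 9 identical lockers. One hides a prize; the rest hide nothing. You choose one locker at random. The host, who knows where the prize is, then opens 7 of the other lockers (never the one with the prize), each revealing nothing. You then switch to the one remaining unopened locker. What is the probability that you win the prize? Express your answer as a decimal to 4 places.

Your original locker holds the prize with probability 1/9, so the other 8 collectively hold it with probability 8/9.
The host can always find 7 empty lockers to open, so the reveals don't change that 8/9; it is now spread over the 1 remaining unopened locker.
P(win by switching) = (8/9) · (1/1) = 8/9 ≈ 0.8889.

0.8889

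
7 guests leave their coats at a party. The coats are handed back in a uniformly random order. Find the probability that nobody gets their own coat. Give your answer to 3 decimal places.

0.368

This is the derangement probability: permutations of 7 with no fixed point.
D(7) = 7! · (1 − 1/1! + 1/2! − ··· + (−1)^7/7!) = 1854.
P = 1854/5040 = 103/280 ≈ 0.368.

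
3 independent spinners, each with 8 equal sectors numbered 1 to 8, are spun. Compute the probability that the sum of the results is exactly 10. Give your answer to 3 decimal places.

There are 8^3 = 512 equally likely outcomes.
The number of ordered 3-tuples from {1,…,8} summing to 10 is 36.
P(sum = 10) = 36/512 = 9/128 ≈ 0.070.

0.070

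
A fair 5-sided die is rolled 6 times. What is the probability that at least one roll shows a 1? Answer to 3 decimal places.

0.738

P(no roll shows a 1) = (4/5)^6 ≈ 0.262.
P(at least one) = 1 − 0.262 = 0.738.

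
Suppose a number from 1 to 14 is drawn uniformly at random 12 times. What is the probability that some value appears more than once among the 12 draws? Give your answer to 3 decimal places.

0.999

P(all 12 different) = 14/14 · 13/14 · ··· · 3/14 ≈ 0.001.
P(at least two equal) = 1 − 0.001 = 0.999.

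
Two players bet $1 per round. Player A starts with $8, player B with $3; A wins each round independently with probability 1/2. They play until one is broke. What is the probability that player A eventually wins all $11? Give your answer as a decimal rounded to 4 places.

With a fair step, P(i) = ½P(i−1) + ½P(i+1) with P(0)=0, P(11)=1 has the linear solution P(i) = i/11.
P(8) = 8/11 ≈ 0.7273.

0.7273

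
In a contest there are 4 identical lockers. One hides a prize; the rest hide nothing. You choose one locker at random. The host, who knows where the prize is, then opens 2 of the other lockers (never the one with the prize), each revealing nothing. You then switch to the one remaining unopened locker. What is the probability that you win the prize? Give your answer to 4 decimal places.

0.7500

Your original locker holds the prize with probability 1/4, so the other 3 collectively hold it with probability 3/4.
The host can always find 2 empty lockers to open, so the reveals don't change that 3/4; it is now spread over the 1 remaining unopened locker.
P(win by switching) = (3/4) · (1/1) = 3/4 ≈ 0.7500.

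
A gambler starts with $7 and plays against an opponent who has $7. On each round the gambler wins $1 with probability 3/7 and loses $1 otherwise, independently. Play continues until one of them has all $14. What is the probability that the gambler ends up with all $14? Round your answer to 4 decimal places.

0.1178

Let r = q/p = (4/7)/(3/7) = 4/3. The recurrence P(i) = p·P(i+1) + q·P(i−1) with P(0)=0, P(14)=1 gives P(i) = (1 − r^i)/(1 − r^14).
P(7) = (1 − (4/3)^7) / (1 − (4/3)^14) = 2187/18571 ≈ 0.1178.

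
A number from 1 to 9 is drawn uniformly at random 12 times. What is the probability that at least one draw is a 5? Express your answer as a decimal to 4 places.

P(no draw is a 5) = (8/9)^12 ≈ 0.2433.
P(at least one) = 1 − 0.2433 = 0.7567.

0.7567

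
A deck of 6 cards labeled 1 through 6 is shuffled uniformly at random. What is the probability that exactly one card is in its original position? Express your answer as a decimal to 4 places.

Choose which one is fixed: C(6,1) = 6 ways.
The remaining 5 must have no fixed point: D(5) = 44.
P = 6·44/720 = 11/30 ≈ 0.3667.

0.3667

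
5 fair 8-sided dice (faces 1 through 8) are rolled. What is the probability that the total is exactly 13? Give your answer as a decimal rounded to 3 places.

There are 8^5 = 32768 equally likely outcomes.
The number of ordered 5-tuples from {1,…,8} summing to 13 is 490.
P(sum = 13) = 490/32768 = 245/16384 ≈ 0.015.

0.015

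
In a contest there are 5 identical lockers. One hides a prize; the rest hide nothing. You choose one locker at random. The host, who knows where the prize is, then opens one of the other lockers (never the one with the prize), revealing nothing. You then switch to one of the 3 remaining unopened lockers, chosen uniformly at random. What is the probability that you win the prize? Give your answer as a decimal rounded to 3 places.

0.267

Your original locker holds the prize with probability 1/5, so the other 4 collectively hold it with probability 4/5.
The host can always find an empty locker to open, so this doesn't change that 4/5; it is now spread over the 3 remaining unopened lockers.
P(win by switching) = (4/5) · (1/3) = 4/15 ≈ 0.267.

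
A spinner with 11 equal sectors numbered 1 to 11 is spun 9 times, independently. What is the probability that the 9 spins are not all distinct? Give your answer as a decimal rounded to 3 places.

P(all 9 different) = 11/11 · 10/11 · ··· · 3/11 ≈ 0.008.
P(at least two equal) = 1 − 0.008 = 0.992.

0.992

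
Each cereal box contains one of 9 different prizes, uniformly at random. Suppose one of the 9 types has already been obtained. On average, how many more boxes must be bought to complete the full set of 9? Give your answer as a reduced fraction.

6849/280

Starting from 1 distinct type, each trial gives a new one with probability (9−i)/9 when i types are held, so the wait for the next new type is 9/(9−i).
E = 9/8 + 9/7 + 9/6 + 9/5 + 9/4 + 9/3 + 9/2 + 9/1 = 6849/280.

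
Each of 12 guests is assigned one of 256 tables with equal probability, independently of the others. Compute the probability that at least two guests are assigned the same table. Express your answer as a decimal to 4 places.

0.2303

It's easier to compute the probability that all 12 are distinct.
P(all distinct) = 256/256 · 255/256 · ··· · 245/256 ≈ 0.7697.
So the probability of at least one match is 1 − 0.7697 = 0.2303.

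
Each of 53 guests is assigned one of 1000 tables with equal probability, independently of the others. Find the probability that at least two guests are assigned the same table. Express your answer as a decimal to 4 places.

It's easier to compute the probability that all 53 are distinct.
P(all distinct) = 1000/1000 · 999/1000 · ··· · 948/1000 ≈ 0.2459.
So the probability of at least one match is 1 − 0.2459 = 0.7541.

0.7541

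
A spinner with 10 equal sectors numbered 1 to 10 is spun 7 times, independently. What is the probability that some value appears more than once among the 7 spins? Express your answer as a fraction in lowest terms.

2936/3125

P(all 7 different) = 10/10 · 9/10 · ··· · 4/10 = 189/3125.
P(at least two equal) = 1 − 189/3125 = 2936/3125.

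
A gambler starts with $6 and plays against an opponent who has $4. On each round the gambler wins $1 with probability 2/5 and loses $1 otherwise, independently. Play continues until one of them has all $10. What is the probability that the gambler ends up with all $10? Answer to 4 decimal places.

Let r = q/p = (3/5)/(2/5) = 3/2. The recurrence P(i) = p·P(i+1) + q·P(i−1) with P(0)=0, P(10)=1 gives P(i) = (1 − r^i)/(1 − r^10).
P(6) = (1 − (3/2)^6) / (1 − (3/2)^10) = 2128/11605 ≈ 0.1834.

0.1834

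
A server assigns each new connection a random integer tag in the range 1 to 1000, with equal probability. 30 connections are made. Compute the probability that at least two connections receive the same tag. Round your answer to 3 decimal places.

0.356

It's easier to compute the probability that all 30 are distinct.
P(all distinct) = 1000/1000 · 999/1000 · ··· · 971/1000 ≈ 0.644.
So the probability of at least one match is 1 − 0.644 = 0.356.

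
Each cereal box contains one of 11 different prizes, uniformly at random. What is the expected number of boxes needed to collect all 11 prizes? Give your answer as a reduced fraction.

83711/2520

After i distinct types are collected, each trial gives a new one with probability (11−i)/11, so the expected wait for the next new type is 11/(11−i).
E = 11/11 + 11/10 + 11/9 + 11/8 + 11/7 + 11/6 + 11/5 + 11/4 + 11/3 + 11/2 + 11/1 = 83711/2520.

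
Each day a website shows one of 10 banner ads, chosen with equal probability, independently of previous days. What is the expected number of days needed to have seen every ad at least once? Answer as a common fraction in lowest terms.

After i distinct types are collected, each trial gives a new one with probability (10−i)/10, so the expected wait for the next new type is 10/(10−i).
E = 10/10 + 10/9 + 10/8 + 10/7 + 10/6 + 10/5 + 10/4 + 10/3 + 10/2 + 10/1 = 7381/252.

7381/252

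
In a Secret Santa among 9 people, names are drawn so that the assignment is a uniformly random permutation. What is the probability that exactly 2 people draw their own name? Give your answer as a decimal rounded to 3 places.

Choose which 2 of the 9 are fixed: C(9,2) = 36 ways.
The remaining 7 must have no fixed point: D(7) = 1854.
P = 36·1854/362880 = 103/560 ≈ 0.184.

0.184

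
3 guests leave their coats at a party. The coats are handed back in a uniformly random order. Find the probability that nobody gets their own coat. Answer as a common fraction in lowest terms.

1/3

This is the derangement probability: permutations of 3 with no fixed point.
D(3) = 3! · (1 − 1/1! + 1/2! − ··· + (−1)^3/3!) = 2.
P = 2/6 = 1/3.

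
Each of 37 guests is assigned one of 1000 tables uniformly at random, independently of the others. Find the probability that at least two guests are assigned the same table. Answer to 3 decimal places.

It's easier to compute the probability that all 37 are distinct.
P(all distinct) = 1000/1000 · 999/1000 · ··· · 964/1000 ≈ 0.510.
So the probability of at least one match is 1 − 0.510 = 0.490.

0.490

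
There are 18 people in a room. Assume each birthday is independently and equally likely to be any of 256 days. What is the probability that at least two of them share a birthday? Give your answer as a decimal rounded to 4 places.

It's easier to compute the probability that all 18 are distinct.
P(all distinct) = 256/256 · 255/256 · ··· · 239/256 ≈ 0.5424.
So the probability of at least one match is 1 − 0.5424 = 0.4576.

0.4576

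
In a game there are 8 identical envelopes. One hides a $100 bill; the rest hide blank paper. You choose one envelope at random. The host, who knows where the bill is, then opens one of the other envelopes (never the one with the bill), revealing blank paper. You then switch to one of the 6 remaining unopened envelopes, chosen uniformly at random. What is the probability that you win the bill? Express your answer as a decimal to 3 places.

Your original envelope holds the bill with probability 1/8, so the other 7 collectively hold it with probability 7/8.
The host can always find an empty envelope to open, so this doesn't change that 7/8; it is now spread over the 6 remaining unopened envelopes.
P(win by switching) = (7/8) · (1/6) = 7/48 ≈ 0.146.

0.146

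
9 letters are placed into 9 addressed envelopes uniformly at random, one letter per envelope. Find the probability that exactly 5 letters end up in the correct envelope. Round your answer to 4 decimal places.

Choose which 5 of the 9 are fixed: C(9,5) = 126 ways.
The remaining 4 must have no fixed point: D(4) = 9.
P = 126·9/362880 = 1/320 ≈ 0.0031.

0.0031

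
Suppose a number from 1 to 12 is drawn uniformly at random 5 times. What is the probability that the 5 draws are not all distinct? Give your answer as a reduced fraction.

89/144

P(all 5 different) = 12/12 · 11/12 · ··· · 8/12 = 55/144.
P(at least two equal) = 1 − 55/144 = 89/144.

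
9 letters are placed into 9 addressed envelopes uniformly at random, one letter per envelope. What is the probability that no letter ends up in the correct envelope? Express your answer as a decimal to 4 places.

This is the derangement probability: permutations of 9 with no fixed point.
D(9) = 9! · (1 − 1/1! + 1/2! − ··· + (−1)^9/9!) = 133496.
P = 133496/362880 = 16687/45360 ≈ 0.3679.

0.3679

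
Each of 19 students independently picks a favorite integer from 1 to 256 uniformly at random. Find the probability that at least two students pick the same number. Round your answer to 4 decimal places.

It's easier to compute the probability that all 19 are distinct.
P(all distinct) = 256/256 · 255/256 · ··· · 238/256 ≈ 0.5043.
So the probability of at least one match is 1 − 0.5043 = 0.4957.

0.4957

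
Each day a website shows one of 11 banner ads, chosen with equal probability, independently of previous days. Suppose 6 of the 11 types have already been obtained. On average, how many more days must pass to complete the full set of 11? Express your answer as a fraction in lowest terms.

Starting from 6 distinct types, each trial gives a new one with probability (11−i)/11 when i types are held, so the wait for the next new type is 11/(11−i).
E = 11/5 + 11/4 + 11/3 + 11/2 + 11/1 = 1507/60.

1507/60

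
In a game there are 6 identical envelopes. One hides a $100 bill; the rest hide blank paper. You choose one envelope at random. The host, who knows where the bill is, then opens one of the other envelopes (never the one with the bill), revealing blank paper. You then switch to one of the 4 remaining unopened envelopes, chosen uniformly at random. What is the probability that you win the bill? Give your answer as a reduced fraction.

5/24

Your original envelope holds the bill with probability 1/6, so the other 5 collectively hold it with probability 5/6.
The host can always find an empty envelope to open, so this doesn't change that 5/6; it is now spread over the 4 remaining unopened envelopes.
P(win by switching) = (5/6) · (1/4) = 5/24.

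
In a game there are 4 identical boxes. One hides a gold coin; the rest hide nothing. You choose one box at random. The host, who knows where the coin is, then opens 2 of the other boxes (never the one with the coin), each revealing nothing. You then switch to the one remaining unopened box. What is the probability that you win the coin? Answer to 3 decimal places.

0.750

Your original box holds the coin with probability 1/4, so the other 3 collectively hold it with probability 3/4.
The host can always find 2 empty boxes to open, so the reveals don't change that 3/4; it is now spread over the 1 remaining unopened box.
P(win by switching) = (3/4) · (1/1) = 3/4 ≈ 0.750.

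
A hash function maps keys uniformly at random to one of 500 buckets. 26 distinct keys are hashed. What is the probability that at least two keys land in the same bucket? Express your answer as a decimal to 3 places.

It's easier to compute the probability that all 26 are distinct.
P(all distinct) = 500/500 · 499/500 · ··· · 475/500 ≈ 0.516.
So the probability of at least one match is 1 − 0.516 = 0.484.

0.484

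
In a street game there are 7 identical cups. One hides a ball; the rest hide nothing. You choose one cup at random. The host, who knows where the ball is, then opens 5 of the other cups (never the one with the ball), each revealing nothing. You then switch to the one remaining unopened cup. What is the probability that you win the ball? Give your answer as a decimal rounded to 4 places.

0.8571

Your original cup holds the ball with probability 1/7, so the other 6 collectively hold it with probability 6/7.
The host can always find 5 empty cups to open, so the reveals don't change that 6/7; it is now spread over the 1 remaining unopened cup.
P(win by switching) = (6/7) · (1/1) = 6/7 ≈ 0.8571.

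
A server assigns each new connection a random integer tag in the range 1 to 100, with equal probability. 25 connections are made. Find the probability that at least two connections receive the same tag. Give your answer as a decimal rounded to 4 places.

It's easier to compute the probability that all 25 are distinct.
P(all distinct) = 100/100 · 99/100 · ··· · 76/100 ≈ 0.0376.
So the probability of at least one match is 1 − 0.0376 = 0.9624.

0.9624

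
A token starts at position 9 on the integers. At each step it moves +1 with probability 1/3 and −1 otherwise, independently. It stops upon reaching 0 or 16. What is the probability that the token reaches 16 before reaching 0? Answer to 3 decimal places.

0.008

Let r = q/p = (2/3)/(1/3) = 2. The recurrence P(i) = p·P(i+1) + q·P(i−1) with P(0)=0, P(16)=1 gives P(i) = (1 − r^i)/(1 − r^16).
P(9) = (1 − (2)^9) / (1 − (2)^16) = 511/65535 ≈ 0.008.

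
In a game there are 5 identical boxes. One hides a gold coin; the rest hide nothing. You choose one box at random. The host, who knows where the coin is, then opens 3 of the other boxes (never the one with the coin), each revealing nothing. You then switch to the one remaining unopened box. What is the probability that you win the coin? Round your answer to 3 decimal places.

0.800

Your original box holds the coin with probability 1/5, so the other 4 collectively hold it with probability 4/5.
The host can always find 3 empty boxes to open, so the reveals don't change that 4/5; it is now spread over the 1 remaining unopened box.
P(win by switching) = (4/5) · (1/1) = 4/5 ≈ 0.800.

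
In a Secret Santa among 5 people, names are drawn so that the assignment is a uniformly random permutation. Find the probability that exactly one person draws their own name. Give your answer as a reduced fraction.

3/8

Choose which one is fixed: C(5,1) = 5 ways.
The remaining 4 must have no fixed point: D(4) = 9.
P = 5·9/120 = 3/8.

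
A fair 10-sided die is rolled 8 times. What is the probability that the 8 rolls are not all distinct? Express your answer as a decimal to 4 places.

0.9819

P(all 8 different) = 10/10 · 9/10 · ··· · 3/10 ≈ 0.0181.
P(at least two equal) = 1 − 0.0181 = 0.9819.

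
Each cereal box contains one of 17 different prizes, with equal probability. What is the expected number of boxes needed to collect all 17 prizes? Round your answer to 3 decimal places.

After i distinct types are collected, each trial gives a new one with probability (17−i)/17, so the expected wait for the next new type is 17/(17−i).
E = 17/17 + 17/16 + 17/15 + 17/14 + 17/13 + 17/12 + 17/11 + 17/10 + 17/9 + 17/8 + 17/7 + 17/6 + 17/5 + 17/4 + 17/3 + 17/2 + 17/1 = 42142223/720720 ≈ 58.472.

58.472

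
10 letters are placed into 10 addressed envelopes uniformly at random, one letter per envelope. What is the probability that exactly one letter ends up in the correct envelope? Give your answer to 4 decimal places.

Choose which one is fixed: C(10,1) = 10 ways.
The remaining 9 must have no fixed point: D(9) = 133496.
P = 10·133496/3628800 = 16687/45360 ≈ 0.3679.

0.3679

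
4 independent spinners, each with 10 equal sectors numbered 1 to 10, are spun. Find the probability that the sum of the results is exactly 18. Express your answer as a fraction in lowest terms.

There are 10^4 = 10000 equally likely outcomes.
The number of ordered 4-tuples from {1,…,10} summing to 18 is 540.
P(sum = 18) = 540/10000 = 27/500.

27/500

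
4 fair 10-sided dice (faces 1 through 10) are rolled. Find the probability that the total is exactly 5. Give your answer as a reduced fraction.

1/2500

There are 10^4 = 10000 equally likely outcomes.
The number of ordered 4-tuples from {1,…,10} summing to 5 is 4.
P(sum = 5) = 4/10000 = 1/2500.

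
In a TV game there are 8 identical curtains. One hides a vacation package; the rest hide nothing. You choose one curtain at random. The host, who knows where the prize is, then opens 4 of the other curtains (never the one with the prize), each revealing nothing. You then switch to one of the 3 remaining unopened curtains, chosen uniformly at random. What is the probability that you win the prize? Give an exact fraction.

Your original curtain holds the prize with probability 1/8, so the other 7 collectively hold it with probability 7/8.
The host can always find 4 empty curtains to open, so the reveals don't change that 7/8; it is now spread over the 3 remaining unopened curtains.
P(win by switching) = (7/8) · (1/3) = 7/24.

7/24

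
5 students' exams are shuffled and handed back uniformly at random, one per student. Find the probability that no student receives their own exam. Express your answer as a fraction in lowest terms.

11/30

This is the derangement probability: permutations of 5 with no fixed point.
D(5) = 5! · (1 − 1/1! + 1/2! − ··· + (−1)^5/5!) = 44.
P = 44/120 = 11/30.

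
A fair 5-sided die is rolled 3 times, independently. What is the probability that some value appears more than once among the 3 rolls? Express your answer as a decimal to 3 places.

0.520

P(all 3 different) = 5/5 · 4/5 · ··· · 3/5 ≈ 0.480.
P(at least two equal) = 1 − 0.480 = 0.520.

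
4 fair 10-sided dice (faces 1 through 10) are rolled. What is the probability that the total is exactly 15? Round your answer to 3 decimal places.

0.035

There are 10^4 = 10000 equally likely outcomes.
The number of ordered 4-tuples from {1,…,10} summing to 15 is 348.
P(sum = 15) = 348/10000 = 87/2500 ≈ 0.035.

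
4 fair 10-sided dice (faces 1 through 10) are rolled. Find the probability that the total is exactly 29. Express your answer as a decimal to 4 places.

0.0348

There are 10^4 = 10000 equally likely outcomes.
The number of ordered 4-tuples from {1,…,10} summing to 29 is 348.
P(sum = 29) = 348/10000 = 87/2500 ≈ 0.0348.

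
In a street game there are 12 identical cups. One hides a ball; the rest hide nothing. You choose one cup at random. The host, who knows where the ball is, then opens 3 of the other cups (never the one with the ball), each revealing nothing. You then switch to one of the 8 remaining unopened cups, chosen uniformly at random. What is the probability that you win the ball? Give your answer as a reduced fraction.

Your original cup holds the ball with probability 1/12, so the other 11 collectively hold it with probability 11/12.
The host can always find 3 empty cups to open, so the reveals don't change that 11/12; it is now spread over the 8 remaining unopened cups.
P(win by switching) = (11/12) · (1/8) = 11/96.

11/96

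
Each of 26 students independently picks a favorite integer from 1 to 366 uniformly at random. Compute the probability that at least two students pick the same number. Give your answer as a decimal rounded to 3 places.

It's easier to compute the probability that all 26 are distinct.
P(all distinct) = 366/366 · 365/366 · ··· · 341/366 ≈ 0.403.
So the probability of at least one match is 1 − 0.403 = 0.597.

0.597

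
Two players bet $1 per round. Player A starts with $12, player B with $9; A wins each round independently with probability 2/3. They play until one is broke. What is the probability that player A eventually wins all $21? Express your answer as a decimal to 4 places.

0.9998

Let r = q/p = (1/3)/(2/3) = 1/2. The recurrence P(i) = p·P(i+1) + q·P(i−1) with P(0)=0, P(21)=1 gives P(i) = (1 − r^i)/(1 − r^21).
P(12) = (1 − (1/2)^12) / (1 − (1/2)^21) = 299520/299593 ≈ 0.9998.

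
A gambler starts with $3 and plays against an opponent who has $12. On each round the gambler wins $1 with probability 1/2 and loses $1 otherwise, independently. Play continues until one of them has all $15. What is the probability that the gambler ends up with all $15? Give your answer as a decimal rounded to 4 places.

With a fair step, P(i) = ½P(i−1) + ½P(i+1) with P(0)=0, P(15)=1 has the linear solution P(i) = i/15.
P(3) = 3/15 = 1/5 ≈ 0.2000.

0.2000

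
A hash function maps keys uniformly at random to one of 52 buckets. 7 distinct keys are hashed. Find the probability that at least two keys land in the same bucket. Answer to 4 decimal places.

It's easier to compute the probability that all 7 are distinct.
P(all distinct) = 52/52 · 51/52 · ··· · 46/52 ≈ 0.6559.
So the probability of at least one match is 1 − 0.6559 = 0.3441.

0.3441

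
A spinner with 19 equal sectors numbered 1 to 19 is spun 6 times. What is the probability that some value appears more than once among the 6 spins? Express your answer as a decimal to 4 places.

P(all 6 different) = 19/19 · 18/19 · ··· · 14/19 ≈ 0.4152.
P(at least two equal) = 1 − 0.4152 = 0.5848.

0.5848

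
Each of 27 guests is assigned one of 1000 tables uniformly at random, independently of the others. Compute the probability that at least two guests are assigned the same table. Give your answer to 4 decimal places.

0.2982

It's easier to compute the probability that all 27 are distinct.
P(all distinct) = 1000/1000 · 999/1000 · ··· · 974/1000 ≈ 0.7018.
So the probability of at least one match is 1 − 0.7018 = 0.2982.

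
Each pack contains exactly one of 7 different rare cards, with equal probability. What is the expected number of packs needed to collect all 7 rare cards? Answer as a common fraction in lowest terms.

363/20

After i distinct types are collected, each trial gives a new one with probability (7−i)/7, so the expected wait for the next new type is 7/(7−i).
E = 7/7 + 7/6 + 7/5 + 7/4 + 7/3 + 7/2 + 7/1 = 363/20.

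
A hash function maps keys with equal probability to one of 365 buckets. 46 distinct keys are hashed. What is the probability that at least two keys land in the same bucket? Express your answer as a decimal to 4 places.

It's easier to compute the probability that all 46 are distinct.
P(all distinct) = 365/365 · 364/365 · ··· · 320/365 ≈ 0.0517.
So the probability of at least one match is 1 − 0.0517 = 0.9483.

0.9483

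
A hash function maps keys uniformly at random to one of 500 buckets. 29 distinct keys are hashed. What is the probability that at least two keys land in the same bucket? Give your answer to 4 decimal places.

It's easier to compute the probability that all 29 are distinct.
P(all distinct) = 500/500 · 499/500 · ··· · 472/500 ≈ 0.4370.
So the probability of at least one match is 1 − 0.4370 = 0.5630.

0.5630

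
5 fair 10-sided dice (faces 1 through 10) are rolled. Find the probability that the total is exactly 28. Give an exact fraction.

3/50

There are 10^5 = 100000 equally likely outcomes.
The number of ordered 5-tuples from {1,…,10} summing to 28 is 6000.
P(sum = 28) = 6000/100000 = 3/50.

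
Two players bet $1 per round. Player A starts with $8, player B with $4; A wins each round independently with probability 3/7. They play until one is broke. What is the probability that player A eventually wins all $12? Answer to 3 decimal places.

0.294

Let r = q/p = (4/7)/(3/7) = 4/3. The recurrence P(i) = p·P(i+1) + q·P(i−1) with P(0)=0, P(12)=1 gives P(i) = (1 − r^i)/(1 − r^12).
P(8) = (1 − (4/3)^8) / (1 − (4/3)^12) = 27297/92833 ≈ 0.294.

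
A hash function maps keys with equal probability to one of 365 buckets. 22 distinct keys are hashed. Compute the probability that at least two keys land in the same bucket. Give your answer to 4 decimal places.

It's easier to compute the probability that all 22 are distinct.
P(all distinct) = 365/365 · 364/365 · ··· · 344/365 ≈ 0.5243.
So the probability of at least one match is 1 − 0.5243 = 0.4757.

0.4757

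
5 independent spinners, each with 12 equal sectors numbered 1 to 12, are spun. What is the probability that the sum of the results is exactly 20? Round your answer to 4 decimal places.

0.0149

There are 12^5 = 248832 equally likely outcomes.
The number of ordered 5-tuples from {1,…,12} summing to 20 is 3701.
P(sum = 20) = 3701/248832 ≈ 0.0149.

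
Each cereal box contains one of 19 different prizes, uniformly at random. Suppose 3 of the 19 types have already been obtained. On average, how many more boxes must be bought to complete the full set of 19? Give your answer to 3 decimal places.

64.234

Starting from 3 distinct types, each trial gives a new one with probability (19−i)/19 when i types are held, so the wait for the next new type is 19/(19−i).
E = 19/16 + 19/15 + 19/14 + 19/13 + 19/12 + 19/11 + 19/10 + 19/9 + 19/8 + 19/7 + 19/6 + 19/5 + 19/4 + 19/3 + 19/2 + 19/1 = 46294621/720720 ≈ 64.234.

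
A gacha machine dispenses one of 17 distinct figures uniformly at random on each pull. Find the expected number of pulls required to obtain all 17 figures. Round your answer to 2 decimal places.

58.47

After i distinct types are collected, each trial gives a new one with probability (17−i)/17, so the expected wait for the next new type is 17/(17−i).
E = 17/17 + 17/16 + 17/15 + 17/14 + 17/13 + 17/12 + 17/11 + 17/10 + 17/9 + 17/8 + 17/7 + 17/6 + 17/5 + 17/4 + 17/3 + 17/2 + 17/1 = 42142223/720720 ≈ 58.47.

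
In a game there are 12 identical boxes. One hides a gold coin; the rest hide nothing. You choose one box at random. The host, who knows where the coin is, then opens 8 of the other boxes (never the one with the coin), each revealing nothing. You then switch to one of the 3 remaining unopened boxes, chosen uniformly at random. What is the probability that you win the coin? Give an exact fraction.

Your original box holds the coin with probability 1/12, so the other 11 collectively hold it with probability 11/12.
The host can always find 8 empty boxes to open, so the reveals don't change that 11/12; it is now spread over the 3 remaining unopened boxes.
P(win by switching) = (11/12) · (1/3) = 11/36.

11/36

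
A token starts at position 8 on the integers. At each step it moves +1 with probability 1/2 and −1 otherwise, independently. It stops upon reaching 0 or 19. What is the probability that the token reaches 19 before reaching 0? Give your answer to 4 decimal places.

With a fair step, P(i) = ½P(i−1) + ½P(i+1) with P(0)=0, P(19)=1 has the linear solution P(i) = i/19.
P(8) = 8/19 ≈ 0.4211.

0.4211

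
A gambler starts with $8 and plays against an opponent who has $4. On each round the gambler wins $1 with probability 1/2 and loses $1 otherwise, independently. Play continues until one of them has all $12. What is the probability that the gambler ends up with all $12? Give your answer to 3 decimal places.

With a fair step, P(i) = ½P(i−1) + ½P(i+1) with P(0)=0, P(12)=1 has the linear solution P(i) = i/12.
P(8) = 8/12 = 2/3 ≈ 0.667.

0.667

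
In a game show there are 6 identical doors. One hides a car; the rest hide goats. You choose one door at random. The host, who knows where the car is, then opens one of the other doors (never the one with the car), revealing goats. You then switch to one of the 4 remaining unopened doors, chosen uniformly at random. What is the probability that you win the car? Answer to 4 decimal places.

0.2083

Your original door holds the car with probability 1/6, so the other 5 collectively hold it with probability 5/6.
The host can always find an empty door to open, so this doesn't change that 5/6; it is now spread over the 4 remaining unopened doors.
P(win by switching) = (5/6) · (1/4) = 5/24 ≈ 0.2083.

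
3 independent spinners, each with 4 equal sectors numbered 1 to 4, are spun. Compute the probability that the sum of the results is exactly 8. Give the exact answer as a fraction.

3/16

There are 4^3 = 64 equally likely outcomes.
The number of ordered 3-tuples from {1,…,4} summing to 8 is 12.
P(sum = 8) = 12/64 = 3/16.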